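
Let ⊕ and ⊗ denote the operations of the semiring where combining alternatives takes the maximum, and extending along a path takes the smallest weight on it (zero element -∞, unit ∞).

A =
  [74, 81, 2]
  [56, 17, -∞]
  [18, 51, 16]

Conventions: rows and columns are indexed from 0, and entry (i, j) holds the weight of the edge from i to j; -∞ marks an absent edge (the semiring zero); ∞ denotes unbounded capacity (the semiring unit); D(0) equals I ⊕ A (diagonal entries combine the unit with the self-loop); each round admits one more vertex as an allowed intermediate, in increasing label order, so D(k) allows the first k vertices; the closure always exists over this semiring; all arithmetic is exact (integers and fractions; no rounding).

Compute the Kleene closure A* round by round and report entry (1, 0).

D(0):
  [∞, 81, 2]
  [56, ∞, -∞]
  [18, 51, ∞]
D(1):
  [∞, 81, 2]
  [56, ∞, 2]
  [18, 51, ∞]
D(2):
  [∞, 81, 2]
  [56, ∞, 2]
  [51, 51, ∞]
D(3):
  [∞, 81, 2]
  [56, ∞, 2]
  [51, 51, ∞]
Answer: A*[1][0] = 56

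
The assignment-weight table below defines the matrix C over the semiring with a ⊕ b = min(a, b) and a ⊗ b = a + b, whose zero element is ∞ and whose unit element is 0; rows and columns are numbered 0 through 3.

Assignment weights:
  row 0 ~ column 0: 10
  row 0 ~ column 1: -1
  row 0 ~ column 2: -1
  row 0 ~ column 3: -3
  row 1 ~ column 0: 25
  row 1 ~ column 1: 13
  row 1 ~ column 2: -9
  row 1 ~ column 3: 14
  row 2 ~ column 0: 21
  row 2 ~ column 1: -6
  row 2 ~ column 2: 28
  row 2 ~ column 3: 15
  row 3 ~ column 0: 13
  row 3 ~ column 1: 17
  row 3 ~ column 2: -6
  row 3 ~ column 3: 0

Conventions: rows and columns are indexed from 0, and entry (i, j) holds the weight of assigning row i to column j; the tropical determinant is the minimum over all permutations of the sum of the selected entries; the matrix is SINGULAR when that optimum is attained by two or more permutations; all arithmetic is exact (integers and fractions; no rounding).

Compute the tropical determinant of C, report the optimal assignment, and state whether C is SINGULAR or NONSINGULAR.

σ = (0, 1, 2, 3): 10 + 13 + 28 + 0 = 51
σ = (0, 1, 3, 2): 10 + 13 + 15 + (-6) = 32
σ = (0, 2, 1, 3): 10 + (-9) + (-6) + 0 = -5
σ = (0, 2, 3, 1): 10 + (-9) + 15 + 17 = 33
σ = (0, 3, 1, 2): 10 + 14 + (-6) + (-6) = 12
σ = (0, 3, 2, 1): 10 + 14 + 28 + 17 = 69
σ = (1, 0, 2, 3): (-1) + 25 + 28 + 0 = 52
σ = (1, 0, 3, 2): (-1) + 25 + 15 + (-6) = 33
σ = (1, 2, 0, 3): (-1) + (-9) + 21 + 0 = 11
σ = (1, 2, 3, 0): (-1) + (-9) + 15 + 13 = 18
σ = (1, 3, 0, 2): (-1) + 14 + 21 + (-6) = 28
σ = (1, 3, 2, 0): (-1) + 14 + 28 + 13 = 54
σ = (2, 0, 1, 3): (-1) + 25 + (-6) + 0 = 18
σ = (2, 0, 3, 1): (-1) + 25 + 15 + 17 = 56
σ = (2, 1, 0, 3): (-1) + 13 + 21 + 0 = 33
σ = (2, 1, 3, 0): (-1) + 13 + 15 + 13 = 40
σ = (2, 3, 0, 1): (-1) + 14 + 21 + 17 = 51
σ = (2, 3, 1, 0): (-1) + 14 + (-6) + 13 = 20
σ = (3, 0, 1, 2): (-3) + 25 + (-6) + (-6) = 10
σ = (3, 0, 2, 1): (-3) + 25 + 28 + 17 = 67
σ = (3, 1, 0, 2): (-3) + 13 + 21 + (-6) = 25
σ = (3, 1, 2, 0): (-3) + 13 + 28 + 13 = 51
σ = (3, 2, 0, 1): (-3) + (-9) + 21 + 17 = 26
σ = (3, 2, 1, 0): (-3) + (-9) + (-6) + 13 = -5
Optimal value attained by: σ = (0, 2, 1, 3).
Answer: det⊕(C) = -5; verdict: SINGULAR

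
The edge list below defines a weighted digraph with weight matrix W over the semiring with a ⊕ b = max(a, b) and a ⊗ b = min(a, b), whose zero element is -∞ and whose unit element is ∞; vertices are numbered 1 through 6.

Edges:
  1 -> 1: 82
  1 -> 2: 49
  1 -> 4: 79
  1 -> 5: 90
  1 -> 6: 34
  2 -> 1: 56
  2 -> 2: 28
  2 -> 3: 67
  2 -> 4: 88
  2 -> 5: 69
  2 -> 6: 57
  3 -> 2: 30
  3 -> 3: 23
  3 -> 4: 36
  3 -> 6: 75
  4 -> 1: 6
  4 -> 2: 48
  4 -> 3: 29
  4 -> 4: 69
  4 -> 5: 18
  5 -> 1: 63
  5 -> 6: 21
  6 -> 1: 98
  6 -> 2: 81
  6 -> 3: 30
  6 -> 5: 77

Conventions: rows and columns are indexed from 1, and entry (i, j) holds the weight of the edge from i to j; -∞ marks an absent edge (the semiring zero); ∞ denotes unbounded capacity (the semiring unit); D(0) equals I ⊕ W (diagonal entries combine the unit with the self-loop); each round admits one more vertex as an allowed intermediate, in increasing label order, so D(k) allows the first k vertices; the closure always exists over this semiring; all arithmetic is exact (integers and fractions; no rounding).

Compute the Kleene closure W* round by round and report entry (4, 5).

D(0):
  [∞, 49, -∞, 79, 90, 34]
  [56, ∞, 67, 88, 69, 57]
  [-∞, 30, ∞, 36, -∞, 75]
  [6, 48, 29, ∞, 18, -∞]
  [63, -∞, -∞, -∞, ∞, 21]
  [98, 81, 30, -∞, 77, ∞]
D(1):
  [∞, 49, -∞, 79, 90, 34]
  [56, ∞, 67, 88, 69, 57]
  [-∞, 30, ∞, 36, -∞, 75]
  [6, 48, 29, ∞, 18, 6]
  [63, 49, -∞, 63, ∞, 34]
  [98, 81, 30, 79, 90, ∞]
D(2):
  [∞, 49, 49, 79, 90, 49]
  [56, ∞, 67, 88, 69, 57]
  [30, 30, ∞, 36, 30, 75]
  [48, 48, 48, ∞, 48, 48]
  [63, 49, 49, 63, ∞, 49]
  [98, 81, 67, 81, 90, ∞]
D(3):
  [∞, 49, 49, 79, 90, 49]
  [56, ∞, 67, 88, 69, 67]
  [30, 30, ∞, 36, 30, 75]
  [48, 48, 48, ∞, 48, 48]
  [63, 49, 49, 63, ∞, 49]
  [98, 81, 67, 81, 90, ∞]
D(4):
  [∞, 49, 49, 79, 90, 49]
  [56, ∞, 67, 88, 69, 67]
  [36, 36, ∞, 36, 36, 75]
  [48, 48, 48, ∞, 48, 48]
  [63, 49, 49, 63, ∞, 49]
  [98, 81, 67, 81, 90, ∞]
D(5):
  [∞, 49, 49, 79, 90, 49]
  [63, ∞, 67, 88, 69, 67]
  [36, 36, ∞, 36, 36, 75]
  [48, 48, 48, ∞, 48, 48]
  [63, 49, 49, 63, ∞, 49]
  [98, 81, 67, 81, 90, ∞]
D(6):
  [∞, 49, 49, 79, 90, 49]
  [67, ∞, 67, 88, 69, 67]
  [75, 75, ∞, 75, 75, 75]
  [48, 48, 48, ∞, 48, 48]
  [63, 49, 49, 63, ∞, 49]
  [98, 81, 67, 81, 90, ∞]
Answer: W*[4][5] = 48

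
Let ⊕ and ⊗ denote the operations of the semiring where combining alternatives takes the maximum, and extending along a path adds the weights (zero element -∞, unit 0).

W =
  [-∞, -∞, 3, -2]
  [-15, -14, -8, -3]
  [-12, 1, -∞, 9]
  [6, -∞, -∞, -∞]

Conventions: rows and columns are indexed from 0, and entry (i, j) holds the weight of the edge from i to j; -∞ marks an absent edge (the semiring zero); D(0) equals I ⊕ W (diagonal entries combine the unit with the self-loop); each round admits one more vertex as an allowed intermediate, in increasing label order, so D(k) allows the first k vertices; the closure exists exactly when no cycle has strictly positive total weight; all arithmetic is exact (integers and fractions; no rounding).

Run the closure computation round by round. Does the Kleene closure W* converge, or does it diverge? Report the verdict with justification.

D(0):
  [0, -∞, 3, -2]
  [-15, 0, -8, -3]
  [-12, 1, 0, 9]
  [6, -∞, -∞, 0]
Detection: at round 1, diagonal entry (3, 3) turns strictly positive.
Key observation: the cycle 3->0->3 has total weight 6 + (-2), which is strictly positive.
Answer: DIVERGES — positive cycle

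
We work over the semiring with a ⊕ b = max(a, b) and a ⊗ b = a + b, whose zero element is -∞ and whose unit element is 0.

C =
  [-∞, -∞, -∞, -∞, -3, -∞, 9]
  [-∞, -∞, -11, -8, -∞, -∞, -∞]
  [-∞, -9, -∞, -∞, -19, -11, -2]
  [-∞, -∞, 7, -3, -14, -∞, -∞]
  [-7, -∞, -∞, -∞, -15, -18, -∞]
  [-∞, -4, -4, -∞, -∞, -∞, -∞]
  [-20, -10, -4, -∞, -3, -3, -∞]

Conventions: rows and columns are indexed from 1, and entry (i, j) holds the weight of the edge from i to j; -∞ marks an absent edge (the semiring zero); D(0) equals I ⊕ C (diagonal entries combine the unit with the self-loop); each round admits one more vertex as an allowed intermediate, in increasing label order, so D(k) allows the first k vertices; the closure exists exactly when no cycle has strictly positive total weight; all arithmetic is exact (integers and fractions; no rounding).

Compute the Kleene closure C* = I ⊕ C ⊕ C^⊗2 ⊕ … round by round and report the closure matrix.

D(0):
  [0, -∞, -∞, -∞, -3, -∞, 9]
  [-∞, 0, -11, -8, -∞, -∞, -∞]
  [-∞, -9, 0, -∞, -19, -11, -2]
  [-∞, -∞, 7, 0, -14, -∞, -∞]
  [-7, -∞, -∞, -∞, 0, -18, -∞]
  [-∞, -4, -4, -∞, -∞, 0, -∞]
  [-20, -10, -4, -∞, -3, -3, 0]
D(1):
  [0, -∞, -∞, -∞, -3, -∞, 9]
  [-∞, 0, -11, -8, -∞, -∞, -∞]
  [-∞, -9, 0, -∞, -19, -11, -2]
  [-∞, -∞, 7, 0, -14, -∞, -∞]
  [-7, -∞, -∞, -∞, 0, -18, 2]
  [-∞, -4, -4, -∞, -∞, 0, -∞]
  [-20, -10, -4, -∞, -3, -3, 0]
D(2):
  [0, -∞, -∞, -∞, -3, -∞, 9]
  [-∞, 0, -11, -8, -∞, -∞, -∞]
  [-∞, -9, 0, -17, -19, -11, -2]
  [-∞, -∞, 7, 0, -14, -∞, -∞]
  [-7, -∞, -∞, -∞, 0, -18, 2]
  [-∞, -4, -4, -12, -∞, 0, -∞]
  [-20, -10, -4, -18, -3, -3, 0]
D(3):
  [0, -∞, -∞, -∞, -3, -∞, 9]
  [-∞, 0, -11, -8, -30, -22, -13]
  [-∞, -9, 0, -17, -19, -11, -2]
  [-∞, -2, 7, 0, -12, -4, 5]
  [-7, -∞, -∞, -∞, 0, -18, 2]
  [-∞, -4, -4, -12, -23, 0, -6]
  [-20, -10, -4, -18, -3, -3, 0]
D(4):
  [0, -∞, -∞, -∞, -3, -∞, 9]
  [-∞, 0, -1, -8, -20, -12, -3]
  [-∞, -9, 0, -17, -19, -11, -2]
  [-∞, -2, 7, 0, -12, -4, 5]
  [-7, -∞, -∞, -∞, 0, -18, 2]
  [-∞, -4, -4, -12, -23, 0, -6]
  [-20, -10, -4, -18, -3, -3, 0]
D(5):
  [0, -∞, -∞, -∞, -3, -21, 9]
  [-27, 0, -1, -8, -20, -12, -3]
  [-26, -9, 0, -17, -19, -11, -2]
  [-19, -2, 7, 0, -12, -4, 5]
  [-7, -∞, -∞, -∞, 0, -18, 2]
  [-30, -4, -4, -12, -23, 0, -6]
  [-10, -10, -4, -18, -3, -3, 0]
D(6):
  [0, -25, -25, -33, -3, -21, 9]
  [-27, 0, -1, -8, -20, -12, -3]
  [-26, -9, 0, -17, -19, -11, -2]
  [-19, -2, 7, 0, -12, -4, 5]
  [-7, -22, -22, -30, 0, -18, 2]
  [-30, -4, -4, -12, -23, 0, -6]
  [-10, -7, -4, -15, -3, -3, 0]
D(7):
  [0, 2, 5, -6, 6, 6, 9]
  [-13, 0, -1, -8, -6, -6, -3]
  [-12, -9, 0, -17, -5, -5, -2]
  [-5, -2, 7, 0, 2, 2, 5]
  [-7, -5, -2, -13, 0, -1, 2]
  [-16, -4, -4, -12, -9, 0, -6]
  [-10, -7, -4, -15, -3, -3, 0]
Answer: C* = [[0, 2, 5, -6, 6, 6, 9], [-13, 0, -1, -8, -6, -6, -3], [-12, -9, 0, -17, -5, -5, -2], [-5, -2, 7, 0, 2, 2, 5], [-7, -5, -2, -13, 0, -1, 2], [-16, -4, -4, -12, -9, 0, -6], [-10, -7, -4, -15, -3, -3, 0]]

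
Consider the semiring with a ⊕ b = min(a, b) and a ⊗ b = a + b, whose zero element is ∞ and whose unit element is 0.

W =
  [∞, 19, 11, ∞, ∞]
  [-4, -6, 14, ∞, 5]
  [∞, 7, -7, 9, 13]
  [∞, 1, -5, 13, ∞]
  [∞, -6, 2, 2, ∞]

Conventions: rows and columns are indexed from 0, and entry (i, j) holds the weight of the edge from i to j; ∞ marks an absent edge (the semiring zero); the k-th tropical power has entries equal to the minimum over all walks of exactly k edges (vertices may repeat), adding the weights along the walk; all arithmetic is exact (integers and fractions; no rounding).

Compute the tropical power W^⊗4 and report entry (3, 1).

W^⊗2:
  [15, 13, 4, 20, 24]
  [-10, -12, 7, 7, -1]
  [3, 0, -14, 2, 6]
  [-3, -5, -12, 4, 6]
  [-10, -12, -5, 11, -1]
W^⊗3:
  [9, 7, -3, 13, 17]
  [-16, -18, 0, 1, -7]
  [-4, -7, -21, -5, -1]
  [-9, -11, -19, -3, 0]
  [-16, -18, -12, 1, -7]
W^⊗4:
  [3, 1, -10, 6, 10]
  [-22, -24, -7, -5, -13]
  [-11, -14, -28, -12, -8]
  [-15, -17, -26, -10, -6]
  [-22, -24, -19, -5, -13]
Key observation: the optimum is the walk 3->1->1->1->1, with weight 1 + (-6) + (-6) + (-6) = -17.
Optimal value attained by: walk 3->1->1->1->1.
Answer: (W^⊗4)[3][1] = -17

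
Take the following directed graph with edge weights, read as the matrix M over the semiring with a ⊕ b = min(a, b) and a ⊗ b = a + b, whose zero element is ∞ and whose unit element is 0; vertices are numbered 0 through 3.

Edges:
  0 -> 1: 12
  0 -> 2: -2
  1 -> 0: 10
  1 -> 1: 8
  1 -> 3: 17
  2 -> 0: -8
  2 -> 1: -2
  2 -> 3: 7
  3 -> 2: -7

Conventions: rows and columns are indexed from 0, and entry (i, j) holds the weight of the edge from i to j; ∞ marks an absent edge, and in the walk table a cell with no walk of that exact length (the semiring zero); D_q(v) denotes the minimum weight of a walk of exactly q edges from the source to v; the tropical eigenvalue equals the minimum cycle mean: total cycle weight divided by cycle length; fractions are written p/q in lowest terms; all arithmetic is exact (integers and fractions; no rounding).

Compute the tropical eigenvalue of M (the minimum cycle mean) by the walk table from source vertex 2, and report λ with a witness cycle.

q=0: [∞, ∞, 0, ∞]
q=1: [-8, -2, ∞, 7]
q=2: [8, 4, -10, 15]
q=3: [-18, -12, 6, -3]
q=4: [-2, -6, -20, 5]
Optimal cycle mean attained by: cycle 0->2->0, total (-2) + (-8), length 2.
Answer: λ = -5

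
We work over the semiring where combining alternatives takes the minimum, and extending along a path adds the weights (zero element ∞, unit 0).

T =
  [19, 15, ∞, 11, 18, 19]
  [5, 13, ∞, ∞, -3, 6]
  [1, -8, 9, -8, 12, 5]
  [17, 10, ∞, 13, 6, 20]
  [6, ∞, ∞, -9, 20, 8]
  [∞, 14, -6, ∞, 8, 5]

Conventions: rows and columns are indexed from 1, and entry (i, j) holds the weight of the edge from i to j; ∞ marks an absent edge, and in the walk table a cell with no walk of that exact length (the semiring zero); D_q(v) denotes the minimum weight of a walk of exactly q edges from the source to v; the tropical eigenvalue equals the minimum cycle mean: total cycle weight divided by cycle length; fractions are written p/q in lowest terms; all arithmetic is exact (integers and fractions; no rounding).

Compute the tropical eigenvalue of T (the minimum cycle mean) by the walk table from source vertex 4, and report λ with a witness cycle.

q=0: [∞, ∞, ∞, 0, ∞, ∞]
q=1: [17, 10, ∞, 13, 6, 20]
q=2: [12, 23, 14, -3, 7, 14]
q=3: [13, 6, 8, -2, 3, 15]
q=4: [9, 0, 9, -6, 3, 11]
q=5: [5, 1, 5, -6, -3, 6]
q=6: [3, -3, 0, -12, -2, 5]
Optimal cycle mean attained by: cycle 2->6->3->2, total 6 + (-6) + (-8), length 3.
Answer: λ = -8/3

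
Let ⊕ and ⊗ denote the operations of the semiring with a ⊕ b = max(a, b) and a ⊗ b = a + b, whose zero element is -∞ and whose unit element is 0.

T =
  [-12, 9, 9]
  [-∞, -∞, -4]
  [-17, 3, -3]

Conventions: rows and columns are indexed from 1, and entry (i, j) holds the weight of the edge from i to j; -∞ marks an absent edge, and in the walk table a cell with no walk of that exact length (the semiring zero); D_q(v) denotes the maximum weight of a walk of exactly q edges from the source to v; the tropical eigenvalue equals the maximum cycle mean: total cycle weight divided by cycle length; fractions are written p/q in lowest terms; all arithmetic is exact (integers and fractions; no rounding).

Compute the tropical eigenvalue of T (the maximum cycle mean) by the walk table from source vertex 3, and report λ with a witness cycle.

q=0: [-∞, -∞, 0]
q=1: [-17, 3, -3]
q=2: [-20, 0, -1]
q=3: [-18, 2, -4]
Optimal cycle mean attained by: cycle 2->3->2, total (-4) + 3, length 2.
Answer: λ = -1/2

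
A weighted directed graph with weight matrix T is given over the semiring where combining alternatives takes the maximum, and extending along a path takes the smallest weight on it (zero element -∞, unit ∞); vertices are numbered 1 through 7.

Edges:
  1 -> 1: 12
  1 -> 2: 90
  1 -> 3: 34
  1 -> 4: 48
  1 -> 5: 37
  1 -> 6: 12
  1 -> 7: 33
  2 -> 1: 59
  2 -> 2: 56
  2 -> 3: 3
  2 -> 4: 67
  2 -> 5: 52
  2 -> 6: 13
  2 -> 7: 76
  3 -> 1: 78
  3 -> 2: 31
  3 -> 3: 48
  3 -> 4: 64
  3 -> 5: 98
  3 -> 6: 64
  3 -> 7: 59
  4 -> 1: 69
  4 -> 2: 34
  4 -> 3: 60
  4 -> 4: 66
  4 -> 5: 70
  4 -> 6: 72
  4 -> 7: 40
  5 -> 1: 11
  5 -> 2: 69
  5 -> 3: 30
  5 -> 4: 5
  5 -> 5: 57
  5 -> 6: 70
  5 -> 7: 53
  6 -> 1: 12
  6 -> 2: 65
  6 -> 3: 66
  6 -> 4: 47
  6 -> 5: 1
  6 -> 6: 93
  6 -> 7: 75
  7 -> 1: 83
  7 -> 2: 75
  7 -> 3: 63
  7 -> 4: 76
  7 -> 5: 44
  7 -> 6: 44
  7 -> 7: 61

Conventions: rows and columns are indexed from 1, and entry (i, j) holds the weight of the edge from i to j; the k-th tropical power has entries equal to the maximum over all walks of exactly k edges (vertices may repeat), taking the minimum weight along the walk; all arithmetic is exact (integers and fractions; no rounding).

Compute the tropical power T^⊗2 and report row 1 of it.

T^⊗2:
  [59, 56, 48, 67, 52, 48, 76]
  [76, 75, 63, 76, 67, 67, 61]
  [64, 78, 64, 64, 64, 70, 64]
  [66, 69, 66, 66, 66, 72, 72]
  [59, 65, 66, 67, 57, 70, 70]
  [75, 75, 66, 75, 66, 93, 75]
  [69, 83, 61, 67, 70, 72, 75]
Answer: row 1 of T^⊗2 = [59, 56, 48, 67, 52, 48, 76]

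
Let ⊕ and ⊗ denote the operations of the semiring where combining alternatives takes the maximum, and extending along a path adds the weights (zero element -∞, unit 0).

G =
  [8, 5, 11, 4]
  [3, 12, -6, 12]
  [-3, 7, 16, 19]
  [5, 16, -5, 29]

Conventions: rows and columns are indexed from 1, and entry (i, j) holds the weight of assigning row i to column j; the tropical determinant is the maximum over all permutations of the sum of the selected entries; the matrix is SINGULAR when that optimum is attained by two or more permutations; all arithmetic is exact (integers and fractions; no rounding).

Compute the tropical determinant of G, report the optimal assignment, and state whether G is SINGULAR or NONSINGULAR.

σ = (1, 2, 3, 4): 8 + 12 + 16 + 29 = 65
σ = (1, 2, 4, 3): 8 + 12 + 19 + (-5) = 34
σ = (1, 3, 2, 4): 8 + (-6) + 7 + 29 = 38
σ = (1, 3, 4, 2): 8 + (-6) + 19 + 16 = 37
σ = (1, 4, 2, 3): 8 + 12 + 7 + (-5) = 22
σ = (1, 4, 3, 2): 8 + 12 + 16 + 16 = 52
σ = (2, 1, 3, 4): 5 + 3 + 16 + 29 = 53
σ = (2, 1, 4, 3): 5 + 3 + 19 + (-5) = 22
σ = (2, 3, 1, 4): 5 + (-6) + (-3) + 29 = 25
σ = (2, 3, 4, 1): 5 + (-6) + 19 + 5 = 23
σ = (2, 4, 1, 3): 5 + 12 + (-3) + (-5) = 9
σ = (2, 4, 3, 1): 5 + 12 + 16 + 5 = 38
σ = (3, 1, 2, 4): 11 + 3 + 7 + 29 = 50
σ = (3, 1, 4, 2): 11 + 3 + 19 + 16 = 49
σ = (3, 2, 1, 4): 11 + 12 + (-3) + 29 = 49
σ = (3, 2, 4, 1): 11 + 12 + 19 + 5 = 47
σ = (3, 4, 1, 2): 11 + 12 + (-3) + 16 = 36
σ = (3, 4, 2, 1): 11 + 12 + 7 + 5 = 35
σ = (4, 1, 2, 3): 4 + 3 + 7 + (-5) = 9
σ = (4, 1, 3, 2): 4 + 3 + 16 + 16 = 39
σ = (4, 2, 1, 3): 4 + 12 + (-3) + (-5) = 8
σ = (4, 2, 3, 1): 4 + 12 + 16 + 5 = 37
σ = (4, 3, 1, 2): 4 + (-6) + (-3) + 16 = 11
σ = (4, 3, 2, 1): 4 + (-6) + 7 + 5 = 10
Optimal value attained by: σ = (1, 2, 3, 4).
Answer: det⊕(G) = 65; verdict: NONSINGULAR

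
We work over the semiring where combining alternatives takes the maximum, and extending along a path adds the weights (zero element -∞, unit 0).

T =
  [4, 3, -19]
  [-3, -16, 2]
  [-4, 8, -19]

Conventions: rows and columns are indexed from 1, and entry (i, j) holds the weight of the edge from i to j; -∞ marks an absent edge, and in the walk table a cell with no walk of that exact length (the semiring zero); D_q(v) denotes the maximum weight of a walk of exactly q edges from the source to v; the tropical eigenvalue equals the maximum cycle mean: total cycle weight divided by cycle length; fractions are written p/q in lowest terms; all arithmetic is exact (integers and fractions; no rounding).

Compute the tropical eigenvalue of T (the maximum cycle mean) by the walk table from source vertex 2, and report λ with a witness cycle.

q=0: [-∞, 0, -∞]
q=1: [-3, -16, 2]
q=2: [1, 10, -14]
q=3: [7, 4, 12]
Optimal cycle mean attained by: cycle 2->3->2, total 2 + 8, length 2.
Answer: λ = 5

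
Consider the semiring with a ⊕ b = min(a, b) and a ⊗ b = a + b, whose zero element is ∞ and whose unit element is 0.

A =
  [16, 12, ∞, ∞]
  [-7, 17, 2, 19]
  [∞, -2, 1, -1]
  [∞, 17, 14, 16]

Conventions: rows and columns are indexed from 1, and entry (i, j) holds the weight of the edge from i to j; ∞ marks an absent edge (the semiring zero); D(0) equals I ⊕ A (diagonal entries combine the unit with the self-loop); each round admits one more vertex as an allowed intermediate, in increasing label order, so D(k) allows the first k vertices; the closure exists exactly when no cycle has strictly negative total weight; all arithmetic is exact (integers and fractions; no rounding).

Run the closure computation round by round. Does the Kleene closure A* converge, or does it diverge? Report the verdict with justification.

D(0):
  [0, 12, ∞, ∞]
  [-7, 0, 2, 19]
  [∞, -2, 0, -1]
  [∞, 17, 14, 0]
D(1):
  [0, 12, ∞, ∞]
  [-7, 0, 2, 19]
  [∞, -2, 0, -1]
  [∞, 17, 14, 0]
D(2):
  [0, 12, 14, 31]
  [-7, 0, 2, 19]
  [-9, -2, 0, -1]
  [10, 17, 14, 0]
D(3):
  [0, 12, 14, 13]
  [-7, 0, 2, 1]
  [-9, -2, 0, -1]
  [5, 12, 14, 0]
D(4):
  [0, 12, 14, 13]
  [-7, 0, 2, 1]
  [-9, -2, 0, -1]
  [5, 12, 14, 0]
Key observation: every diagonal entry stays at the unit through all rounds, so no improving cycle exists.
Answer: CONVERGES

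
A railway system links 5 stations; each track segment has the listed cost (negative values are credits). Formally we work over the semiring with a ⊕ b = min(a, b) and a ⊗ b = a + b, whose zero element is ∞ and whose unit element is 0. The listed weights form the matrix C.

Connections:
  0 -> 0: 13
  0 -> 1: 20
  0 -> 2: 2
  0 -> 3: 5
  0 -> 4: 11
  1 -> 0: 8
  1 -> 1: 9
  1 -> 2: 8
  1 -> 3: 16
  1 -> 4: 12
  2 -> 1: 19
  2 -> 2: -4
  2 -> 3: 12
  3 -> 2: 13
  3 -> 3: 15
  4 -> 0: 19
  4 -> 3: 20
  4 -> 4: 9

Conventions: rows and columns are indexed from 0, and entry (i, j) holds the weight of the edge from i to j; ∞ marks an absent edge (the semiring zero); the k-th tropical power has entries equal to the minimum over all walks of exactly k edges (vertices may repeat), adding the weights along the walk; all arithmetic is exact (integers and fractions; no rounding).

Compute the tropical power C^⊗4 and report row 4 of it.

C^⊗2:
  [26, 21, -2, 14, 20]
  [17, 18, 4, 13, 19]
  [27, 15, -8, 8, 31]
  [∞, 32, 9, 25, ∞]
  [28, 39, 21, 24, 18]
C^⊗3:
  [29, 17, -6, 10, 29]
  [26, 23, 0, 16, 28]
  [23, 11, -12, 4, 27]
  [40, 28, 5, 21, 44]
  [37, 40, 17, 33, 27]
C^⊗4:
  [25, 13, -10, 6, 29]
  [31, 19, -4, 12, 35]
  [19, 7, -16, 0, 23]
  [36, 24, 1, 17, 40]
  [46, 36, 13, 29, 36]
Answer: row 4 of C^⊗4 = [46, 36, 13, 29, 36]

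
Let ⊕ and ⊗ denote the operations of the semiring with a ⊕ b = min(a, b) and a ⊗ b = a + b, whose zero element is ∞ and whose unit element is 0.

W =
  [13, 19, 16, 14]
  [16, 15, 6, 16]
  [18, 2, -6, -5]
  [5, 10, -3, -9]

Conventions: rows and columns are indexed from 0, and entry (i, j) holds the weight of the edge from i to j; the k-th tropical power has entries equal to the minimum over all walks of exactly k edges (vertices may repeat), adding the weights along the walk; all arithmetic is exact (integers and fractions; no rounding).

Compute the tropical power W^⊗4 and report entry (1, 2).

W^⊗2:
  [19, 18, 10, 5]
  [21, 8, 0, 1]
  [0, -4, -12, -14]
  [-4, -1, -12, -18]
W^⊗3:
  [10, 12, 2, -4]
  [6, 2, -6, -8]
  [-9, -10, -18, -23]
  [-13, -10, -21, -27]
W^⊗4:
  [1, 4, -7, -13]
  [-3, -4, -12, -17]
  [-18, -16, -26, -32]
  [-22, -19, -30, -36]
Key observation: the optimum is the walk 1->2->2->2->2, with weight 6 + (-6) + (-6) + (-6) = -12.
Optimal value attained by: walk 1->2->2->2->2.
Answer: (W^⊗4)[1][2] = -12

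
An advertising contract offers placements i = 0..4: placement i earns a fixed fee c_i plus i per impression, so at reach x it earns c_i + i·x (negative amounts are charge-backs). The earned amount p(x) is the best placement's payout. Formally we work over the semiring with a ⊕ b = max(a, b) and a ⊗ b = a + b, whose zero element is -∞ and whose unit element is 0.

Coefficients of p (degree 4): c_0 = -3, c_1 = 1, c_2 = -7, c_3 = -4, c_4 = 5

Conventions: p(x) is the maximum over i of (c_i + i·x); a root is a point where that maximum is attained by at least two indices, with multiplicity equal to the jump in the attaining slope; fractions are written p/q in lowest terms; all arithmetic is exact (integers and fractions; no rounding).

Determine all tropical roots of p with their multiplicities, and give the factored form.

hull edge (i=0, c=-3) to (i=1, c=1): slope 4, span 1
hull edge (i=1, c=1) to (i=4, c=5): slope 4/3, span 3
Factored form: p(x) = 5 ⊗ (x ⊕ (-4)) ⊗ (x ⊕ (-4/3)) ⊗ (x ⊕ (-4/3)) ⊗ (x ⊕ (-4/3))
Answer: roots = -4 (mult 1), -4/3 (mult 3)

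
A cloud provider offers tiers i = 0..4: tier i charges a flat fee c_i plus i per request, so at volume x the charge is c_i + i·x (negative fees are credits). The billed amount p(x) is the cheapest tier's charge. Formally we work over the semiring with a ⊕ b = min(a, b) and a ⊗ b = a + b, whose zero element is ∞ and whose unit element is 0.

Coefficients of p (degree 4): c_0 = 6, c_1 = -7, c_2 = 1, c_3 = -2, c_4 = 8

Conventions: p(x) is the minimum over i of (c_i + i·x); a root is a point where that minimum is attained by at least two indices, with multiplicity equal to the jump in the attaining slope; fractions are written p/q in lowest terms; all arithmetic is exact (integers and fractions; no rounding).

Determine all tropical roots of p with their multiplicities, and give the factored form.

hull edge (i=0, c=6) to (i=1, c=-7): slope -13, span 1
hull edge (i=1, c=-7) to (i=3, c=-2): slope 5/2, span 2
hull edge (i=3, c=-2) to (i=4, c=8): slope 10, span 1
Factored form: p(x) = 8 ⊗ (x ⊕ (-10)) ⊗ (x ⊕ (-5/2)) ⊗ (x ⊕ (-5/2)) ⊗ (x ⊕ 13)
Answer: roots = -10 (mult 1), -5/2 (mult 2), 13 (mult 1)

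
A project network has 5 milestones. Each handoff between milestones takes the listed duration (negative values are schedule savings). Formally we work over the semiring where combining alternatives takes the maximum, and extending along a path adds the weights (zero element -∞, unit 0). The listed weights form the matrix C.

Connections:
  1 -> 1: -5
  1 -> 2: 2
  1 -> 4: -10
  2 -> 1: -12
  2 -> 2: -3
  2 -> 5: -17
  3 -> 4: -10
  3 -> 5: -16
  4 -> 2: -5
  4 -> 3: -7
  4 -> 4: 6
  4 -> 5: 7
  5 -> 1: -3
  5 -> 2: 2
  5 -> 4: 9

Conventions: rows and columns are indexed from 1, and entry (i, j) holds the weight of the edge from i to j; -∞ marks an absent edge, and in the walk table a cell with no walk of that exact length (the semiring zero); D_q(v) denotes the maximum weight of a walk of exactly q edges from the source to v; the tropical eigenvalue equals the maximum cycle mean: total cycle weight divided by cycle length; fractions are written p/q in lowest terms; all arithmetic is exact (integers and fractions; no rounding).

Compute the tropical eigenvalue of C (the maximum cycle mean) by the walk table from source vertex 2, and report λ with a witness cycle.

q=0: [-∞, 0, -∞, -∞, -∞]
q=1: [-12, -3, -∞, -∞, -17]
q=2: [-15, -6, -∞, -8, -20]
q=3: [-18, -9, -15, -2, -1]
q=4: [-4, 1, -9, 8, 5]
q=5: [2, 7, 1, 14, 15]
Optimal cycle mean attained by: cycle 4->5->4, total 7 + 9, length 2.
Answer: λ = 8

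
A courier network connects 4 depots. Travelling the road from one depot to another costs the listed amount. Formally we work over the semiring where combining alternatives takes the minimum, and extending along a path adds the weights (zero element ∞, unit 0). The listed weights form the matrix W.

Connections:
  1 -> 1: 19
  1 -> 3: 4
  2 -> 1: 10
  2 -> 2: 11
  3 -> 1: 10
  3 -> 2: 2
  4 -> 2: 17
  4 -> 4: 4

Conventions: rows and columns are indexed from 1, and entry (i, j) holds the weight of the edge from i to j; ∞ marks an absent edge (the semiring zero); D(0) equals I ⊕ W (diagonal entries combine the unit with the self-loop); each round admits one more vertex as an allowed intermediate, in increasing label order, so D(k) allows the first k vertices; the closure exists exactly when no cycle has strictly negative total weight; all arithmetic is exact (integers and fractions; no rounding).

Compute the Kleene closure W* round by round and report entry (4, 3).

D(0):
  [0, ∞, 4, ∞]
  [10, 0, ∞, ∞]
  [10, 2, 0, ∞]
  [∞, 17, ∞, 0]
D(1):
  [0, ∞, 4, ∞]
  [10, 0, 14, ∞]
  [10, 2, 0, ∞]
  [∞, 17, ∞, 0]
D(2):
  [0, ∞, 4, ∞]
  [10, 0, 14, ∞]
  [10, 2, 0, ∞]
  [27, 17, 31, 0]
D(3):
  [0, 6, 4, ∞]
  [10, 0, 14, ∞]
  [10, 2, 0, ∞]
  [27, 17, 31, 0]
D(4):
  [0, 6, 4, ∞]
  [10, 0, 14, ∞]
  [10, 2, 0, ∞]
  [27, 17, 31, 0]
Answer: W*[4][3] = 31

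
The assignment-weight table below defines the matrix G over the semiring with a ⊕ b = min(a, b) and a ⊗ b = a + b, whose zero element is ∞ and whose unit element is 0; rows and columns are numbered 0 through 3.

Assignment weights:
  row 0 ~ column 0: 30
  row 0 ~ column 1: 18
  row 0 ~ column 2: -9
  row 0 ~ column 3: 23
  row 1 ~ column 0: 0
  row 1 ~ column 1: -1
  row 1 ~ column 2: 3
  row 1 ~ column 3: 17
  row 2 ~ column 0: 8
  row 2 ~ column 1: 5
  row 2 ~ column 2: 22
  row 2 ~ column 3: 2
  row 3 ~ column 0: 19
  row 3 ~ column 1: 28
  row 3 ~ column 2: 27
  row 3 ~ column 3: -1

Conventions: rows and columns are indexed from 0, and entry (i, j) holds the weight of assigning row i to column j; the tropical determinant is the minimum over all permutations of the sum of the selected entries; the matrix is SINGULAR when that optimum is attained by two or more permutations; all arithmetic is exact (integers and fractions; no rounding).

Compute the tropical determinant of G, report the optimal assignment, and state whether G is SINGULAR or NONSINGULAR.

σ = (0, 1, 2, 3): 30 + (-1) + 22 + (-1) = 50
σ = (0, 1, 3, 2): 30 + (-1) + 2 + 27 = 58
σ = (0, 2, 1, 3): 30 + 3 + 5 + (-1) = 37
σ = (0, 2, 3, 1): 30 + 3 + 2 + 28 = 63
σ = (0, 3, 1, 2): 30 + 17 + 5 + 27 = 79
σ = (0, 3, 2, 1): 30 + 17 + 22 + 28 = 97
σ = (1, 0, 2, 3): 18 + 0 + 22 + (-1) = 39
σ = (1, 0, 3, 2): 18 + 0 + 2 + 27 = 47
σ = (1, 2, 0, 3): 18 + 3 + 8 + (-1) = 28
σ = (1, 2, 3, 0): 18 + 3 + 2 + 19 = 42
σ = (1, 3, 0, 2): 18 + 17 + 8 + 27 = 70
σ = (1, 3, 2, 0): 18 + 17 + 22 + 19 = 76
σ = (2, 0, 1, 3): (-9) + 0 + 5 + (-1) = -5
σ = (2, 0, 3, 1): (-9) + 0 + 2 + 28 = 21
σ = (2, 1, 0, 3): (-9) + (-1) + 8 + (-1) = -3
σ = (2, 1, 3, 0): (-9) + (-1) + 2 + 19 = 11
σ = (2, 3, 0, 1): (-9) + 17 + 8 + 28 = 44
σ = (2, 3, 1, 0): (-9) + 17 + 5 + 19 = 32
σ = (3, 0, 1, 2): 23 + 0 + 5 + 27 = 55
σ = (3, 0, 2, 1): 23 + 0 + 22 + 28 = 73
σ = (3, 1, 0, 2): 23 + (-1) + 8 + 27 = 57
σ = (3, 1, 2, 0): 23 + (-1) + 22 + 19 = 63
σ = (3, 2, 0, 1): 23 + 3 + 8 + 28 = 62
σ = (3, 2, 1, 0): 23 + 3 + 5 + 19 = 50
Optimal value attained by: σ = (2, 0, 1, 3).
Answer: det⊕(G) = -5; verdict: NONSINGULAR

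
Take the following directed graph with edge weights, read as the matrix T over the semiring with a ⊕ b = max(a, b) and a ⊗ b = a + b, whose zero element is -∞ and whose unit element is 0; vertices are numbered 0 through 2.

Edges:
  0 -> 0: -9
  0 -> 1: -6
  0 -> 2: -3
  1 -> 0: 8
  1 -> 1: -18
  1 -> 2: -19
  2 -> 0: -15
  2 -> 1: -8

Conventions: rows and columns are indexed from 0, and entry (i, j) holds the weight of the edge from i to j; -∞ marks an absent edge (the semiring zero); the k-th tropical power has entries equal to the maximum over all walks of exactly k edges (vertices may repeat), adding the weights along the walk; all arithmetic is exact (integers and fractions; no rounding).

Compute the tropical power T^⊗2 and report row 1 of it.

T^⊗2:
  [2, -11, -12]
  [-1, 2, 5]
  [0, -21, -18]
Answer: row 1 of T^⊗2 = [-1, 2, 5]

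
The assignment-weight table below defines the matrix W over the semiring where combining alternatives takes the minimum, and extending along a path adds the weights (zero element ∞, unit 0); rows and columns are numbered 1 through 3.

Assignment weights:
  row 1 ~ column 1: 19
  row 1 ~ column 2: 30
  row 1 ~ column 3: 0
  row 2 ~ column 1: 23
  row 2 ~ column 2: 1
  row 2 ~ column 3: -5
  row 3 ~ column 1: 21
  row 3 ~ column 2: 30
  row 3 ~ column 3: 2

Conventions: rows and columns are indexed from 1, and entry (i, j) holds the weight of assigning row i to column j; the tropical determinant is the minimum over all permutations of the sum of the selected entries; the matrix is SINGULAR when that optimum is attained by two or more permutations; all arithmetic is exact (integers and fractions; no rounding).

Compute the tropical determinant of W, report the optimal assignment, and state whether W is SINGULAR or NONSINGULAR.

σ = (1, 2, 3): 19 + 1 + 2 = 22
σ = (1, 3, 2): 19 + (-5) + 30 = 44
σ = (2, 1, 3): 30 + 23 + 2 = 55
σ = (2, 3, 1): 30 + (-5) + 21 = 46
σ = (3, 1, 2): 0 + 23 + 30 = 53
σ = (3, 2, 1): 0 + 1 + 21 = 22
Optimal value attained by: σ = (1, 2, 3).
Answer: det⊕(W) = 22; verdict: SINGULAR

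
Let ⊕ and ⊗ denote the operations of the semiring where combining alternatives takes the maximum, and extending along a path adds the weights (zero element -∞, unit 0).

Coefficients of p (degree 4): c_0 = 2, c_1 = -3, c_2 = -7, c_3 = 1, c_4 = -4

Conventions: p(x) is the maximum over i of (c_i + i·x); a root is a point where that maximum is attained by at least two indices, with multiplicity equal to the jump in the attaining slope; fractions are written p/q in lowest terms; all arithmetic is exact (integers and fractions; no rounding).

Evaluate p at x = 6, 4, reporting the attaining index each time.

p(6) = max(2+0·6=2, -3+1·6=3, -7+2·6=5, 1+3·6=19, -4+4·6=20) = 20 (attained by i=4)
p(4) = max(2+0·4=2, -3+1·4=1, -7+2·4=1, 1+3·4=13, -4+4·4=12) = 13 (attained by i=3)
Answer: p(6) = 20; p(4) = 13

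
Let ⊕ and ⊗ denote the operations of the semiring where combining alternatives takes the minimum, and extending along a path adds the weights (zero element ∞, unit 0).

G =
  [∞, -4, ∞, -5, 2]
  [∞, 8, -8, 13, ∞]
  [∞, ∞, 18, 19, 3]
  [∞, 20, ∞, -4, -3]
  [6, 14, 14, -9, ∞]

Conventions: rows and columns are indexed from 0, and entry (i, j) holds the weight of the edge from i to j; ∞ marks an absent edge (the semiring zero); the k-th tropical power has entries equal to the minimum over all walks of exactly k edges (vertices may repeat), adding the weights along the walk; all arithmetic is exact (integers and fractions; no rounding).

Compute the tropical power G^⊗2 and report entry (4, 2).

G^⊗2:
  [8, 4, -12, -9, -8]
  [∞, 16, 0, 9, -5]
  [9, 17, 17, -6, 16]
  [3, 11, 11, -12, -7]
  [∞, 2, 6, -13, -12]
Key observation: the optimum is the walk 4->1->2, with weight 14 + (-8) = 6.
Optimal value attained by: walk 4->1->2.
Answer: (G^⊗2)[4][2] = 6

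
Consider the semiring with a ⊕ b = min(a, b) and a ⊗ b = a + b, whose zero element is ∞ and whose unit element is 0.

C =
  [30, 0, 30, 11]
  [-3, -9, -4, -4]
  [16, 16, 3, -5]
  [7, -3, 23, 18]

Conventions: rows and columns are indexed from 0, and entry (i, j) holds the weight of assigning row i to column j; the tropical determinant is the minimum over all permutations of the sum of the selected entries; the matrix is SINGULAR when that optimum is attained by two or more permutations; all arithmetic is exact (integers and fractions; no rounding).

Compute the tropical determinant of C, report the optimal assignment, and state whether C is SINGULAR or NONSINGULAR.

σ = (0, 1, 2, 3): 30 + (-9) + 3 + 18 = 42
σ = (0, 1, 3, 2): 30 + (-9) + (-5) + 23 = 39
σ = (0, 2, 1, 3): 30 + (-4) + 16 + 18 = 60
σ = (0, 2, 3, 1): 30 + (-4) + (-5) + (-3) = 18
σ = (0, 3, 1, 2): 30 + (-4) + 16 + 23 = 65
σ = (0, 3, 2, 1): 30 + (-4) + 3 + (-3) = 26
σ = (1, 0, 2, 3): 0 + (-3) + 3 + 18 = 18
σ = (1, 0, 3, 2): 0 + (-3) + (-5) + 23 = 15
σ = (1, 2, 0, 3): 0 + (-4) + 16 + 18 = 30
σ = (1, 2, 3, 0): 0 + (-4) + (-5) + 7 = -2
σ = (1, 3, 0, 2): 0 + (-4) + 16 + 23 = 35
σ = (1, 3, 2, 0): 0 + (-4) + 3 + 7 = 6
σ = (2, 0, 1, 3): 30 + (-3) + 16 + 18 = 61
σ = (2, 0, 3, 1): 30 + (-3) + (-5) + (-3) = 19
σ = (2, 1, 0, 3): 30 + (-9) + 16 + 18 = 55
σ = (2, 1, 3, 0): 30 + (-9) + (-5) + 7 = 23
σ = (2, 3, 0, 1): 30 + (-4) + 16 + (-3) = 39
σ = (2, 3, 1, 0): 30 + (-4) + 16 + 7 = 49
σ = (3, 0, 1, 2): 11 + (-3) + 16 + 23 = 47
σ = (3, 0, 2, 1): 11 + (-3) + 3 + (-3) = 8
σ = (3, 1, 0, 2): 11 + (-9) + 16 + 23 = 41
σ = (3, 1, 2, 0): 11 + (-9) + 3 + 7 = 12
σ = (3, 2, 0, 1): 11 + (-4) + 16 + (-3) = 20
σ = (3, 2, 1, 0): 11 + (-4) + 16 + 7 = 30
Optimal value attained by: σ = (1, 2, 3, 0).
Answer: det⊕(C) = -2; verdict: NONSINGULAR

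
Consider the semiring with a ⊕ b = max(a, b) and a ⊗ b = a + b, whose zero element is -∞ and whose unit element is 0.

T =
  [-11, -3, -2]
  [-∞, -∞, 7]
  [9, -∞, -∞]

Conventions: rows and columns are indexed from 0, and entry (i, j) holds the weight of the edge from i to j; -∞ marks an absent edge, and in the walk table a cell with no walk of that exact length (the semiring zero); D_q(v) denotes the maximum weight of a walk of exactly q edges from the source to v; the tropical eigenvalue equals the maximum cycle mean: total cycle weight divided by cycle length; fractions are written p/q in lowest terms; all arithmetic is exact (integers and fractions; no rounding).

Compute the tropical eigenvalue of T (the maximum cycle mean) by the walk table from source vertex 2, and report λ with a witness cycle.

q=0: [-∞, -∞, 0]
q=1: [9, -∞, -∞]
q=2: [-2, 6, 7]
q=3: [16, -5, 13]
Optimal cycle mean attained by: cycle 0->1->2->0, total (-3) + 7 + 9, length 3.
Answer: λ = 13/3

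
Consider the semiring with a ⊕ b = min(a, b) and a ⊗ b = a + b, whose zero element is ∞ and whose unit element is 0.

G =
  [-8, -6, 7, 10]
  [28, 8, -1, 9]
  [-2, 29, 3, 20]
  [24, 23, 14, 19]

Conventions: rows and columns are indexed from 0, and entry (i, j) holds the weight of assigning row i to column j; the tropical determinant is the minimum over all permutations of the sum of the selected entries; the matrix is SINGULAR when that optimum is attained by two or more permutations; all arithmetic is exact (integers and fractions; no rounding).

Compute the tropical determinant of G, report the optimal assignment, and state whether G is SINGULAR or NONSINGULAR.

σ = (0, 1, 2, 3): (-8) + 8 + 3 + 19 = 22
σ = (0, 1, 3, 2): (-8) + 8 + 20 + 14 = 34
σ = (0, 2, 1, 3): (-8) + (-1) + 29 + 19 = 39
σ = (0, 2, 3, 1): (-8) + (-1) + 20 + 23 = 34
σ = (0, 3, 1, 2): (-8) + 9 + 29 + 14 = 44
σ = (0, 3, 2, 1): (-8) + 9 + 3 + 23 = 27
σ = (1, 0, 2, 3): (-6) + 28 + 3 + 19 = 44
σ = (1, 0, 3, 2): (-6) + 28 + 20 + 14 = 56
σ = (1, 2, 0, 3): (-6) + (-1) + (-2) + 19 = 10
σ = (1, 2, 3, 0): (-6) + (-1) + 20 + 24 = 37
σ = (1, 3, 0, 2): (-6) + 9 + (-2) + 14 = 15
σ = (1, 3, 2, 0): (-6) + 9 + 3 + 24 = 30
σ = (2, 0, 1, 3): 7 + 28 + 29 + 19 = 83
σ = (2, 0, 3, 1): 7 + 28 + 20 + 23 = 78
σ = (2, 1, 0, 3): 7 + 8 + (-2) + 19 = 32
σ = (2, 1, 3, 0): 7 + 8 + 20 + 24 = 59
σ = (2, 3, 0, 1): 7 + 9 + (-2) + 23 = 37
σ = (2, 3, 1, 0): 7 + 9 + 29 + 24 = 69
σ = (3, 0, 1, 2): 10 + 28 + 29 + 14 = 81
σ = (3, 0, 2, 1): 10 + 28 + 3 + 23 = 64
σ = (3, 1, 0, 2): 10 + 8 + (-2) + 14 = 30
σ = (3, 1, 2, 0): 10 + 8 + 3 + 24 = 45
σ = (3, 2, 0, 1): 10 + (-1) + (-2) + 23 = 30
σ = (3, 2, 1, 0): 10 + (-1) + 29 + 24 = 62
Optimal value attained by: σ = (1, 2, 0, 3).
Answer: det⊕(G) = 10; verdict: NONSINGULAR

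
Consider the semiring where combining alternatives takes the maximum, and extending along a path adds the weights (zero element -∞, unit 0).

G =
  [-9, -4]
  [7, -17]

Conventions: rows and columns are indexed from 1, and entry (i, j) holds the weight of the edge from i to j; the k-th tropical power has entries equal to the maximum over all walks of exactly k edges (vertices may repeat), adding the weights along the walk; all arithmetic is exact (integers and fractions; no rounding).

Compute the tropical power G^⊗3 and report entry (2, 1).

G^⊗2:
  [3, -13]
  [-2, 3]
G^⊗3:
  [-6, -1]
  [10, -6]
Key observation: the optimum is the walk 2->1->2->1, with weight 7 + (-4) + 7 = 10.
Optimal value attained by: walk 2->1->2->1.
Answer: (G^⊗3)[2][1] = 10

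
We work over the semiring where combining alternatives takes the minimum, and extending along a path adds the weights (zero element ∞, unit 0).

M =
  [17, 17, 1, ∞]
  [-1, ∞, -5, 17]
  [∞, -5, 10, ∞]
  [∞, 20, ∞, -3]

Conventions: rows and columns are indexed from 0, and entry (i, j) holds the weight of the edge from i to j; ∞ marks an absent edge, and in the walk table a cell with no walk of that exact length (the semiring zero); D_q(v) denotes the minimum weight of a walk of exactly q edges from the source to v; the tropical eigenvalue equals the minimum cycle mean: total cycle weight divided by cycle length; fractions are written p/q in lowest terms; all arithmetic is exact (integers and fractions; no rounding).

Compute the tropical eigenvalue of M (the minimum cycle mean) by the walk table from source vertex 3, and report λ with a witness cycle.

q=0: [∞, ∞, ∞, 0]
q=1: [∞, 20, ∞, -3]
q=2: [19, 17, 15, -6]
q=3: [16, 10, 12, -9]
q=4: [9, 7, 5, -12]
Optimal cycle mean attained by: cycle 1->2->1, total (-5) + (-5), length 2.
Answer: λ = -5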